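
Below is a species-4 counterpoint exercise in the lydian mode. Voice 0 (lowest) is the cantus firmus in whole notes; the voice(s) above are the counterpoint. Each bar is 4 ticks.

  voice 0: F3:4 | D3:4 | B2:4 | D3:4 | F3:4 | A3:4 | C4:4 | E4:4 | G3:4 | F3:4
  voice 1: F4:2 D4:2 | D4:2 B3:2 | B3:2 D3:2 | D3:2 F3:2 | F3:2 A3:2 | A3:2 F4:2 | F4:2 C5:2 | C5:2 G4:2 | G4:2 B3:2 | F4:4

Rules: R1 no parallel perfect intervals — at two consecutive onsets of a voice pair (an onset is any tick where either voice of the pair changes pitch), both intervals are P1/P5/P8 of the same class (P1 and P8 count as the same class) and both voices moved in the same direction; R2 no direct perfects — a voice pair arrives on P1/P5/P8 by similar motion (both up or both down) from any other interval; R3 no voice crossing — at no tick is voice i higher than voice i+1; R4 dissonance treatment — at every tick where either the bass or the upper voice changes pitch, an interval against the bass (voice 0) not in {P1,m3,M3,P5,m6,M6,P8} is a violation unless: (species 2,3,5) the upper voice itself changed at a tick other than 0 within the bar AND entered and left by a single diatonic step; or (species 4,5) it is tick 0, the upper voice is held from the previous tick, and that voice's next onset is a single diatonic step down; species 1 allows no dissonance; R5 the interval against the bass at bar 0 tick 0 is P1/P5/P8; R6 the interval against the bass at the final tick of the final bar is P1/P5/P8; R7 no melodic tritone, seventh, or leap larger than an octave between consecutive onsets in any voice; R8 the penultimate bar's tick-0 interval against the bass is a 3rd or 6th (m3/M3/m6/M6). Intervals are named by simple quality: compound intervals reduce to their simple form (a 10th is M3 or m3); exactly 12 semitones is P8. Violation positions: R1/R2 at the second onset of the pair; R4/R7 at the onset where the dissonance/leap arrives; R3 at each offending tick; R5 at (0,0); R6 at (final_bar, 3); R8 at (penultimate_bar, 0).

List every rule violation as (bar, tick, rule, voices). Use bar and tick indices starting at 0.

bar 0: v0=F3 v1=F4 downbeat P8
bar 1: v0=D3 v1=D4 downbeat P8
bar 2: v0=B2 v1=B3 downbeat P8
bar 3: v0=D3 v1=D3 downbeat P1
bar 4: v0=F3 v1=F3 downbeat P1
bar 5: v0=A3 v1=A3 downbeat P1
bar 6: v0=C4 v1=F4 downbeat P4
bar 7: v0=E4 v1=C5 downbeat m6
bar 8: v0=G3 v1=G4 downbeat P8
bar 9: v0=F3 v1=F4 downbeat P8
  -> R4 @ bar 6 tick 0 v(0, 1): C4/F4 P4 untreated
  -> R8 @ bar 8 tick 0 v(0, 1): penult P8 not 3rd/6th
  -> R7 @ bar 9 tick 0 v(1,): B3->F4 leap 6st

(6, 0, R4, (0, 1))
(8, 0, R8, (0, 1))
(9, 0, R7, (1,))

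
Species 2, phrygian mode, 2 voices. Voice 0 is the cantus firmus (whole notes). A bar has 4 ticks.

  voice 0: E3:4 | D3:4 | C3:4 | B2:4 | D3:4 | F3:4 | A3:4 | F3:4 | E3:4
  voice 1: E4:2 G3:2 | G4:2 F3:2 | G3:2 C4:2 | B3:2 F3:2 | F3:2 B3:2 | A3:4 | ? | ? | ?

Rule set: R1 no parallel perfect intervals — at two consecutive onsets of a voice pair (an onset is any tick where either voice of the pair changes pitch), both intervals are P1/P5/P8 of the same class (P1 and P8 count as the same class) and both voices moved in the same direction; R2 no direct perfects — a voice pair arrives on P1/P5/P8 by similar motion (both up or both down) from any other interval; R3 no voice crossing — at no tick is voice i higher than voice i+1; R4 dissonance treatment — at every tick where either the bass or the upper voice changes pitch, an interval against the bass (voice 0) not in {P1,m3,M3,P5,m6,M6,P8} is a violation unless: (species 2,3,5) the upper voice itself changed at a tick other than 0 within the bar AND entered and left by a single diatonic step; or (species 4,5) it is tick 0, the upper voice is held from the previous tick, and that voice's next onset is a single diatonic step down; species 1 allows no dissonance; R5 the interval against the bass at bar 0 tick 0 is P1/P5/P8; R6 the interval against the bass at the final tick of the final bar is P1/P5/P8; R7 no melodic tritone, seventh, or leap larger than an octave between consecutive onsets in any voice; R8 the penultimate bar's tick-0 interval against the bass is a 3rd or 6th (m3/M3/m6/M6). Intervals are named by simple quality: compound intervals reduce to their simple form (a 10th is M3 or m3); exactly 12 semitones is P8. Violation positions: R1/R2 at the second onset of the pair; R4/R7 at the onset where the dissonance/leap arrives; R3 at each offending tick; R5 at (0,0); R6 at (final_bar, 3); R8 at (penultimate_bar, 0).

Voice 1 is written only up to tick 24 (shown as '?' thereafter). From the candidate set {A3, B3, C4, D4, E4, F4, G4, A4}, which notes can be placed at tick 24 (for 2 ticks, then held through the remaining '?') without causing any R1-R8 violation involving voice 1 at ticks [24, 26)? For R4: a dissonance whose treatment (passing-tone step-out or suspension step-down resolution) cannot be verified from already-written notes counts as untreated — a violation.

A3: legal
B3: violates R4
C4: legal
D4: violates R4
E4: violates R2
F4: legal
G4: violates R4,R7
A4: violates R2

{A3, C4, F4}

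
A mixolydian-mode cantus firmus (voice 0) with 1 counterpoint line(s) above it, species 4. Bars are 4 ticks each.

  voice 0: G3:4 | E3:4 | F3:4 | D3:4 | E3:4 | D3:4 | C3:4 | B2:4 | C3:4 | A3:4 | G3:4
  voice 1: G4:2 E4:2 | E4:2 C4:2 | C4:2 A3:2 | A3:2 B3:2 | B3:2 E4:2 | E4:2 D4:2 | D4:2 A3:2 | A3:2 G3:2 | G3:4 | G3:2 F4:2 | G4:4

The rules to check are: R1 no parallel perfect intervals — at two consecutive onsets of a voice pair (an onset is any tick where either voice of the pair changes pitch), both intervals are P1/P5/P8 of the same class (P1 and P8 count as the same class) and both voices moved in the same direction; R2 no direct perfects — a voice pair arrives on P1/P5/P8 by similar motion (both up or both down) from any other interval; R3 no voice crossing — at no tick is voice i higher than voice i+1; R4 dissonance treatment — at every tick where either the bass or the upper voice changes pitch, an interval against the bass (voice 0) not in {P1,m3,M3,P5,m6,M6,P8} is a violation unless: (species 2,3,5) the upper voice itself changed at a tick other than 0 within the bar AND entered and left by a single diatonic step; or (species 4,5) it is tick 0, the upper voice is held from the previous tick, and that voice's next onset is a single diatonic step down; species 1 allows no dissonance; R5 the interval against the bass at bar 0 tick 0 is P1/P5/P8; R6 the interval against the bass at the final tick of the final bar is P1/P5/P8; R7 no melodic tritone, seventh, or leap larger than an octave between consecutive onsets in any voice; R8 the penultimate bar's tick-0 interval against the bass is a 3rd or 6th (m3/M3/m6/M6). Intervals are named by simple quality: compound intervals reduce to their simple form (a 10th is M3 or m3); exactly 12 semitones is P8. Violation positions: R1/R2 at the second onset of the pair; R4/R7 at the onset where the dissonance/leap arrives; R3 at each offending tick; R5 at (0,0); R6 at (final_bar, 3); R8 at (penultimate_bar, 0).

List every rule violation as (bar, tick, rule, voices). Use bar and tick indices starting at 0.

bar 0: v0=G3 v1=G4 downbeat P8
bar 1: v0=E3 v1=E4 downbeat P8
bar 2: v0=F3 v1=C4 downbeat P5
bar 3: v0=D3 v1=A3 downbeat P5
bar 4: v0=E3 v1=B3 downbeat P5
bar 5: v0=D3 v1=E4 downbeat M2
bar 6: v0=C3 v1=D4 downbeat M2
bar 7: v0=B2 v1=A3 downbeat m7
bar 8: v0=C3 v1=G3 downbeat P5
bar 9: v0=A3 v1=G3 downbeat M2
bar 10: v0=G3 v1=G4 downbeat P8
  -> R4 @ bar 6 tick 0 v(0, 1): C3/D4 M2 untreated
  -> R3 @ bar 9 tick 0 v(0, 1): A3 above G3
  -> R4 @ bar 9 tick 0 v(0, 1): A3/G3 M2 untreated
  -> R8 @ bar 9 tick 0 v(0, 1): penult M2 not 3rd/6th
  -> R3 @ bar 9 tick 1 v(0, 1): A3 above G3
  -> R7 @ bar 9 tick 2 v(1,): G3->F4 leap 10st

(6, 0, R4, (0, 1))
(9, 0, R3, (0, 1))
(9, 0, R4, (0, 1))
(9, 0, R8, (0, 1))
(9, 1, R3, (0, 1))
(9, 2, R7, (1,))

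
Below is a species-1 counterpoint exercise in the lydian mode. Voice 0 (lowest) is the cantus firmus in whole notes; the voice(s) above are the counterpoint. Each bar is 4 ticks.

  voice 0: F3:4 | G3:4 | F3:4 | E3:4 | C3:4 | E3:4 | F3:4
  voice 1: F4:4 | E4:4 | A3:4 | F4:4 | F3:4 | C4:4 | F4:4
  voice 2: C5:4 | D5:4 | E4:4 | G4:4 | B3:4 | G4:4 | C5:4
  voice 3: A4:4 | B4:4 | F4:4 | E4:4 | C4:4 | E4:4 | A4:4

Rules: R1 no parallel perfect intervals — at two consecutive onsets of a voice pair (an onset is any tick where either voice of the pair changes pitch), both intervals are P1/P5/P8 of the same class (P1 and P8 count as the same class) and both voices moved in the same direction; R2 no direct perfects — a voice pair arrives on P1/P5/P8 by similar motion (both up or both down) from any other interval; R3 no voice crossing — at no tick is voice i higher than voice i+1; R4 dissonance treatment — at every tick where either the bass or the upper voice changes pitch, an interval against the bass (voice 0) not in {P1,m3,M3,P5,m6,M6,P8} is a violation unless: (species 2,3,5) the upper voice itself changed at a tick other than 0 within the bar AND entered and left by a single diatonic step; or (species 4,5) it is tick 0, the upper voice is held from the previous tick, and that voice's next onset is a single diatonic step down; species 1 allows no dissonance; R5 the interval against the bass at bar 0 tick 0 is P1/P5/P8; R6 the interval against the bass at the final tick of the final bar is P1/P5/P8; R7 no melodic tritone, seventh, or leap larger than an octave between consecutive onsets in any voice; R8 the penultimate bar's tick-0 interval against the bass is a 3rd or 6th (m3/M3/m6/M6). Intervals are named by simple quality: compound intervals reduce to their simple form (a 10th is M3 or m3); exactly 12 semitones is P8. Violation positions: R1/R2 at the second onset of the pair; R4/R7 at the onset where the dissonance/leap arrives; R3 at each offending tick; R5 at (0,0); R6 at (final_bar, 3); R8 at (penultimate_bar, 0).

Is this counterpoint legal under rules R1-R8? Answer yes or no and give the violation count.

bar 0: v0=F3 v1=F4 v2=C5 v3=A4 (M3)
bar 1: v0=G3 v1=E4 v2=D5 v3=B4 (M3)
bar 2: v0=F3 v1=A3 v2=E4 v3=F4 (P8)
bar 3: v0=E3 v1=F4 v2=G4 v3=E4 (P8)
bar 4: v0=C3 v1=F3 v2=B3 v3=C4 (P8)
bar 5: v0=E3 v1=C4 v2=G4 v3=E4 (P8)
bar 6: v0=F3 v1=F4 v2=C5 v3=A4 (M3)
  R3 @ bar0.0: C5 above A4
  R5 @ bar0.0: opens on M3
  R3 @ bar0.1: C5 above A4
  R3 @ bar0.2: C5 above A4
  R3 @ bar0.3: C5 above A4
  R1 @ bar1.0: F3/C5 P5 -> G3/D5 P5 similar
  R3 @ bar1.0: D5 above B4
  R3 @ bar1.1: D5 above B4
  R3 @ bar1.2: D5 above B4
  R3 @ bar1.3: D5 above B4
  R2 @ bar2.0: G3/B4 M3 -> F3/F4 P8 similar
  R2 @ bar2.0: E4/D5 m7 -> A3/E4 P5 similar
  R4 @ bar2.0: F3/E4 M7 untreated
  R7 @ bar2.0: D5->E4 leap 10st
  R7 @ bar2.0: B4->F4 leap 6st
  R1 @ bar3.0: F3/F4 P8 -> E3/E4 P8 similar
  R3 @ bar3.0: G4 above E4
  R4 @ bar3.0: E3/F4 m2 untreated
  R3 @ bar3.1: G4 above E4
  R3 @ bar3.2: G4 above E4
  R3 @ bar3.3: G4 above E4
  R1 @ bar4.0: E3/E4 P8 -> C3/C4 P8 similar
  R2 @ bar4.0: F4/E4 m2 -> F3/C4 P5 similar
  R4 @ bar4.0: C3/F3 P4 untreated
  R4 @ bar4.0: C3/B3 M7 untreated
  R1 @ bar5.0: C3/C4 P8 -> E3/E4 P8 similar
  R2 @ bar5.0: F3/B3 TT -> C4/G4 P5 similar
  R3 @ bar5.0: G4 above E4
  R8 @ bar5.0: penult P8 not 3rd/6th
  R3 @ bar5.1: G4 above E4
  R3 @ bar5.2: G4 above E4
  R3 @ bar5.3: G4 above E4
  R1 @ bar6.0: C4/G4 P5 -> F4/C5 P5 similar
  R2 @ bar6.0: E3/C4 m6 -> F3/F4 P8 similar
  R2 @ bar6.0: E3/G4 m3 -> F3/C5 P5 similar
  R3 @ bar6.0: C5 above A4
  R3 @ bar6.1: C5 above A4
  R3 @ bar6.2: C5 above A4
  R3 @ bar6.3: C5 above A4
  R6 @ bar6.3: closes on M3

No (40 violations)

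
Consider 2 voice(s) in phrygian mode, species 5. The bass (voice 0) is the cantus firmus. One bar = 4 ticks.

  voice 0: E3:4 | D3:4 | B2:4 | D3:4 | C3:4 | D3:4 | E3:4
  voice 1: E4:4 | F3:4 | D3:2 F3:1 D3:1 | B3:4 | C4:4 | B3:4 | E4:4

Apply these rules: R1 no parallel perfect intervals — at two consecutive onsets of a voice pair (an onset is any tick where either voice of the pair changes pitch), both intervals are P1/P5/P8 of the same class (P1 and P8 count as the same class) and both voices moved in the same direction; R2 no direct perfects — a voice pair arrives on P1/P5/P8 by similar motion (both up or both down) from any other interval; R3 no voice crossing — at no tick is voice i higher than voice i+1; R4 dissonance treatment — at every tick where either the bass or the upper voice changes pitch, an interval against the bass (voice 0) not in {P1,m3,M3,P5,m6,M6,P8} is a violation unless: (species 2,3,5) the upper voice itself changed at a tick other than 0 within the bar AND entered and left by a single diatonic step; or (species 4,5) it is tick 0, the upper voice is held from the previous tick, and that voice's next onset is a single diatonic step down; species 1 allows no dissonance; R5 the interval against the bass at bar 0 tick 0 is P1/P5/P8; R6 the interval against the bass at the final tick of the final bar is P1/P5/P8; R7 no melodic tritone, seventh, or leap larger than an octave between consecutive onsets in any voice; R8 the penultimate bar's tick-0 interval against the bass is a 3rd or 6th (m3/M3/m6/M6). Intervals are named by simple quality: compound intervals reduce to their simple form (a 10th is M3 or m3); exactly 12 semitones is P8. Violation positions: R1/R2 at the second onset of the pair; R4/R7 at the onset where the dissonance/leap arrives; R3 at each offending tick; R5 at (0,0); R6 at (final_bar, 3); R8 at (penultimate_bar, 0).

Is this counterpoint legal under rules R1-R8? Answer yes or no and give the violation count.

No (3 violations)

bar 0: v0=E3 v1=E4 (P8)
bar 1: v0=D3 v1=F3 (m3)
bar 2: v0=B2 v1=D3 (m3)
bar 3: v0=D3 v1=B3 (M6)
bar 4: v0=C3 v1=C4 (P8)
bar 5: v0=D3 v1=B3 (M6)
bar 6: v0=E3 v1=E4 (P8)
  R7 @ bar1.0: E4->F3 leap 11st
  R4 @ bar2.2: B2/F3 TT untreated
  R2 @ bar6.0: D3/B3 M6 -> E3/E4 P8 similar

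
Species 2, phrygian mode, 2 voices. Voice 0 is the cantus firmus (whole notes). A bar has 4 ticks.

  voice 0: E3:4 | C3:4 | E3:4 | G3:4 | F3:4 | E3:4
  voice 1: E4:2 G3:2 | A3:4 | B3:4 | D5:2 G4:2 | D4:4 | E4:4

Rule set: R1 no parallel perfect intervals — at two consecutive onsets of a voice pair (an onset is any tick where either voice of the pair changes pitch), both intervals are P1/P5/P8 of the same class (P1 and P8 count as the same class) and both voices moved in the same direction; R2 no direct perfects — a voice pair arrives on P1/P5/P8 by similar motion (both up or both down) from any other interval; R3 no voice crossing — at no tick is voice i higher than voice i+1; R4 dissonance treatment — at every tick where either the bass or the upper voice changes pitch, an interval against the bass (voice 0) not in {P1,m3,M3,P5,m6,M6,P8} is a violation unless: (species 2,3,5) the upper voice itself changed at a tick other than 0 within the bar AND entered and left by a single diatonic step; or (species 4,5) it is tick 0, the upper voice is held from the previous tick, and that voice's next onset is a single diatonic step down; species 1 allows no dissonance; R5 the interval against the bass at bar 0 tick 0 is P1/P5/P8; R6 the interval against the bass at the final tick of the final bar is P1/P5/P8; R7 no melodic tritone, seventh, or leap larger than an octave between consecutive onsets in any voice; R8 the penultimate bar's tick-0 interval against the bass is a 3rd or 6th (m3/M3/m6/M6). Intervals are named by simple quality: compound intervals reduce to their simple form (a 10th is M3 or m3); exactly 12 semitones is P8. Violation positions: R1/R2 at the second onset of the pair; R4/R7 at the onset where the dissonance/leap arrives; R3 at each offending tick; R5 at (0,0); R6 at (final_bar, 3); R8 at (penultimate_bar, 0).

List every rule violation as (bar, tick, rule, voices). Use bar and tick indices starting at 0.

bar 0: v0=E3 v1=E4 downbeat P8
bar 1: v0=C3 v1=A3 downbeat M6
bar 2: v0=E3 v1=B3 downbeat P5
bar 3: v0=G3 v1=D5 downbeat P5
bar 4: v0=F3 v1=D4 downbeat M6
bar 5: v0=E3 v1=E4 downbeat P8
  -> R2 @ bar 2 tick 0 v(0, 1): C3/A3 M6 -> E3/B3 P5 similar
  -> R1 @ bar 3 tick 0 v(0, 1): E3/B3 P5 -> G3/D5 P5 similar
  -> R7 @ bar 3 tick 0 v(1,): B3->D5 leap 15st

(2, 0, R2, (0, 1))
(3, 0, R1, (0, 1))
(3, 0, R7, (1,))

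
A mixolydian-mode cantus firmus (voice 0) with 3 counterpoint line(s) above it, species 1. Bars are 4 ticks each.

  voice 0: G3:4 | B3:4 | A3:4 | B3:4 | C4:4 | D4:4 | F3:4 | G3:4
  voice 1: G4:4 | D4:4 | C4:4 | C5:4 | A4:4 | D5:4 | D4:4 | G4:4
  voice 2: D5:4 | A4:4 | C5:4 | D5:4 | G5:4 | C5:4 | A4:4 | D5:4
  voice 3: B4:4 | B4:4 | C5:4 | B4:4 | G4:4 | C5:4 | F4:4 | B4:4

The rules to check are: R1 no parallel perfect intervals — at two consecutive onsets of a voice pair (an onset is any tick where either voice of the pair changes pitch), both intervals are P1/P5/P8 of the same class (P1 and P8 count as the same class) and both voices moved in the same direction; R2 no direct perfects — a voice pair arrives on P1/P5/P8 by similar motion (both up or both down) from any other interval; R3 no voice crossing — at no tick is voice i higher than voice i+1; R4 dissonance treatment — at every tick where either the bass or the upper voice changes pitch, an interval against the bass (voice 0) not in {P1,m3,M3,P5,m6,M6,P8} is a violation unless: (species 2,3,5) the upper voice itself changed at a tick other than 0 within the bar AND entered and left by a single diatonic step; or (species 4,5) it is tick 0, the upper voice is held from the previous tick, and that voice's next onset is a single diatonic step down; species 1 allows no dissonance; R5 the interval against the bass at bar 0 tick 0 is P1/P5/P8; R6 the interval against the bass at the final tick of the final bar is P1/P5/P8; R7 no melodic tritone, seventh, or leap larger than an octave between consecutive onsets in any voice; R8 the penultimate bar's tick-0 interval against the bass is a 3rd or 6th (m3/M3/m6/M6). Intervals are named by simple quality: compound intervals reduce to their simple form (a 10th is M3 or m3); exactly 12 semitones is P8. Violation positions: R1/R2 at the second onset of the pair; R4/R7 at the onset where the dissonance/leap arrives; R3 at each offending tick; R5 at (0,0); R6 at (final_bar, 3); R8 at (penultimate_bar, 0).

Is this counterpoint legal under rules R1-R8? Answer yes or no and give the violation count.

bar 0: v0=G3 v1=G4 v2=D5 v3=B4 (M3)
bar 1: v0=B3 v1=D4 v2=A4 v3=B4 (P8)
bar 2: v0=A3 v1=C4 v2=C5 v3=C5 (m3)
bar 3: v0=B3 v1=C5 v2=D5 v3=B4 (P8)
bar 4: v0=C4 v1=A4 v2=G5 v3=G4 (P5)
bar 5: v0=D4 v1=D5 v2=C5 v3=C5 (m7)
bar 6: v0=F3 v1=D4 v2=A4 v3=F4 (P8)
bar 7: v0=G3 v1=G4 v2=D5 v3=B4 (M3)
  R3 @ bar0.0: D5 above B4
  R5 @ bar0.0: opens on M3
  R3 @ bar0.1: D5 above B4
  R3 @ bar0.2: D5 above B4
  R3 @ bar0.3: D5 above B4
  R1 @ bar1.0: G4/D5 P5 -> D4/A4 P5 similar
  R4 @ bar1.0: B3/A4 m7 untreated
  R2 @ bar2.0: A4/B4 M2 -> C5/C5 P1 similar
  R3 @ bar3.0: D5 above B4
  R4 @ bar3.0: B3/C5 m2 untreated
  R3 @ bar3.1: D5 above B4
  R3 @ bar3.2: D5 above B4
  R3 @ bar3.3: D5 above B4
  R2 @ bar4.0: B3/D5 m3 -> C4/G5 P5 similar
  R3 @ bar4.0: G5 above G4
  R3 @ bar4.1: G5 above G4
  R3 @ bar4.2: G5 above G4
  R3 @ bar4.3: G5 above G4
  R2 @ bar5.0: C4/A4 M6 -> D4/D5 P8 similar
  R3 @ bar5.0: D5 above C5
  R4 @ bar5.0: D4/C5 m7 untreated
  R4 @ bar5.0: D4/C5 m7 untreated
  R3 @ bar5.1: D5 above C5
  R3 @ bar5.2: D5 above C5
  R3 @ bar5.3: D5 above C5
  R2 @ bar6.0: D4/C5 m7 -> F3/F4 P8 similar
  R2 @ bar6.0: D5/C5 M2 -> D4/A4 P5 similar
  R3 @ bar6.0: A4 above F4
  R8 @ bar6.0: penult P8 not 3rd/6th
  R3 @ bar6.1: A4 above F4
  R3 @ bar6.2: A4 above F4
  R3 @ bar6.3: A4 above F4
  R1 @ bar7.0: D4/A4 P5 -> G4/D5 P5 similar
  R2 @ bar7.0: F3/D4 M6 -> G3/G4 P8 similar
  R2 @ bar7.0: F3/A4 M3 -> G3/D5 P5 similar
  R3 @ bar7.0: D5 above B4
  R7 @ bar7.0: F4->B4 leap 6st
  R3 @ bar7.1: D5 above B4
  R3 @ bar7.2: D5 above B4
  R3 @ bar7.3: D5 above B4
  R6 @ bar7.3: closes on M3

No (41 violations)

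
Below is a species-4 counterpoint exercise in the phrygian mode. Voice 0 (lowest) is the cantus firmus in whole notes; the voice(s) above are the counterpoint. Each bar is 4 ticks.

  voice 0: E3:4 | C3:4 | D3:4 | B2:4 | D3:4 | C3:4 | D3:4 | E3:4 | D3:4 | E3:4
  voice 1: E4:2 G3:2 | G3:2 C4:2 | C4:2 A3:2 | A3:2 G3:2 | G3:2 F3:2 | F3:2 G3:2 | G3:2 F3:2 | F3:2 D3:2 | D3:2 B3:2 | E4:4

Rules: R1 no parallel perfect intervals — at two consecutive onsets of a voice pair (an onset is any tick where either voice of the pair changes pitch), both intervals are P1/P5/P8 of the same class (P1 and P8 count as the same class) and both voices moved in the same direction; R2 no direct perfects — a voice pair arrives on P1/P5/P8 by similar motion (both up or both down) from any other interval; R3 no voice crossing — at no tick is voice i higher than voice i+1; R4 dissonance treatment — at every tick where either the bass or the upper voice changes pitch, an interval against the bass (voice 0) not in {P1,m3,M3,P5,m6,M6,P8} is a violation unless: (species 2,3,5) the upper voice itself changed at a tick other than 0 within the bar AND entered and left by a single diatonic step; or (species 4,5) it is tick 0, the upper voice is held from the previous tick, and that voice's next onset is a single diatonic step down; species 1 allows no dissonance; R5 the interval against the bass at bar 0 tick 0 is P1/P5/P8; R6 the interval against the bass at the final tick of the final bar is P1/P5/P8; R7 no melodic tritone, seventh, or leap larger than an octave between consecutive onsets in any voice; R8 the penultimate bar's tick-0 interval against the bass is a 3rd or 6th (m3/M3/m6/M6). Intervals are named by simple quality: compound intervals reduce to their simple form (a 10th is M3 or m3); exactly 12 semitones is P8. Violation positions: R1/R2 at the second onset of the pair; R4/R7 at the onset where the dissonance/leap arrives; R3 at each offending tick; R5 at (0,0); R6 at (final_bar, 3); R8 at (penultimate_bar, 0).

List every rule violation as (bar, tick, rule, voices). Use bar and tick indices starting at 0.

(2, 0, R4, (0, 1))
(5, 0, R4, (0, 1))
(7, 0, R4, (0, 1))
(7, 2, R3, (0, 1))
(7, 2, R4, (0, 1))
(7, 3, R3, (0, 1))
(8, 0, R8, (0, 1))
(9, 0, R2, (0, 1))

bar 0: v0=E3 v1=E4 downbeat P8
bar 1: v0=C3 v1=G3 downbeat P5
bar 2: v0=D3 v1=C4 downbeat m7
bar 3: v0=B2 v1=A3 downbeat m7
bar 4: v0=D3 v1=G3 downbeat P4
bar 5: v0=C3 v1=F3 downbeat P4
bar 6: v0=D3 v1=G3 downbeat P4
bar 7: v0=E3 v1=F3 downbeat m2
bar 8: v0=D3 v1=D3 downbeat P1
bar 9: v0=E3 v1=E4 downbeat P8
  -> R4 @ bar 2 tick 0 v(0, 1): D3/C4 m7 untreated
  -> R4 @ bar 5 tick 0 v(0, 1): C3/F3 P4 untreated
  -> R4 @ bar 7 tick 0 v(0, 1): E3/F3 m2 untreated
  -> R3 @ bar 7 tick 2 v(0, 1): E3 above D3
  -> R4 @ bar 7 tick 2 v(0, 1): E3/D3 M2 untreated
  -> R3 @ bar 7 tick 3 v(0, 1): E3 above D3
  -> R8 @ bar 8 tick 0 v(0, 1): penult P1 not 3rd/6th
  -> R2 @ bar 9 tick 0 v(0, 1): D3/B3 M6 -> E3/E4 P8 similar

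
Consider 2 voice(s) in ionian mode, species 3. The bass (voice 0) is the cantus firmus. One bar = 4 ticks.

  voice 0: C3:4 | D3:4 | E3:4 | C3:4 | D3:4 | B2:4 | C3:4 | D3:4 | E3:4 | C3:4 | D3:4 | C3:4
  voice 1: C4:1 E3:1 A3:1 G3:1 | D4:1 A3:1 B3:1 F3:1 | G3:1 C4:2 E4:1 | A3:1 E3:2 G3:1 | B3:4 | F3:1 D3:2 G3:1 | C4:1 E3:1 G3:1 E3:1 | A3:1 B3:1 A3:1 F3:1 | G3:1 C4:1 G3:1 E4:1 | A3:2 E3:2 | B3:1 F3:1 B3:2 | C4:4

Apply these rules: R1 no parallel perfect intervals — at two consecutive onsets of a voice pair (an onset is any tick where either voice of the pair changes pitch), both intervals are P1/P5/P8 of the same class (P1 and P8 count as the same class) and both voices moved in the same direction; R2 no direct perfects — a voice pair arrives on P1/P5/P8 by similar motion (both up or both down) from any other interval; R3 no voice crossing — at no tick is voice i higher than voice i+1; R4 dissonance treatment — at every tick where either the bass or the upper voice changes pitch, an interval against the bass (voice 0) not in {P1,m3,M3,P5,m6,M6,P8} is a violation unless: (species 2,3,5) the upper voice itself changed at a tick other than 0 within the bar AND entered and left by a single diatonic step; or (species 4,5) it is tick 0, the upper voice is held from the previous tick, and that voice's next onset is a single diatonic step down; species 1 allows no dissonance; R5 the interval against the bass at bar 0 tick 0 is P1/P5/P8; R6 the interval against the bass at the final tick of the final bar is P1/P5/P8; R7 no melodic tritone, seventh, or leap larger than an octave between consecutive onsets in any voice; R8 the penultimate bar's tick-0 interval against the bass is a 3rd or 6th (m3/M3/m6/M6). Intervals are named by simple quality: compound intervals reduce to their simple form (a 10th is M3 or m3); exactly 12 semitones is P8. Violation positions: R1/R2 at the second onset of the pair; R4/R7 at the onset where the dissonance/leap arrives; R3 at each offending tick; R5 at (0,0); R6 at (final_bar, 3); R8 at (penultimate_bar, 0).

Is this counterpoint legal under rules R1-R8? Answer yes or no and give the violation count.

No (8 violations)

bar 0: v0=C3 v1=C4 (P8)
bar 1: v0=D3 v1=D4 (P8)
bar 2: v0=E3 v1=G3 (m3)
bar 3: v0=C3 v1=A3 (M6)
bar 4: v0=D3 v1=B3 (M6)
bar 5: v0=B2 v1=F3 (TT)
bar 6: v0=C3 v1=C4 (P8)
bar 7: v0=D3 v1=A3 (P5)
bar 8: v0=E3 v1=G3 (m3)
bar 9: v0=C3 v1=A3 (M6)
bar 10: v0=D3 v1=B3 (M6)
bar 11: v0=C3 v1=C4 (P8)
  R2 @ bar1.0: C3/G3 P5 -> D3/D4 P8 similar
  R7 @ bar1.3: B3->F3 leap 6st
  R4 @ bar5.0: B2/F3 TT untreated
  R7 @ bar5.0: B3->F3 leap 6st
  R2 @ bar6.0: B2/G3 m6 -> C3/C4 P8 similar
  R2 @ bar7.0: C3/E3 M3 -> D3/A3 P5 similar
  R7 @ bar10.1: B3->F3 leap 6st
  R7 @ bar10.2: F3->B3 leap 6st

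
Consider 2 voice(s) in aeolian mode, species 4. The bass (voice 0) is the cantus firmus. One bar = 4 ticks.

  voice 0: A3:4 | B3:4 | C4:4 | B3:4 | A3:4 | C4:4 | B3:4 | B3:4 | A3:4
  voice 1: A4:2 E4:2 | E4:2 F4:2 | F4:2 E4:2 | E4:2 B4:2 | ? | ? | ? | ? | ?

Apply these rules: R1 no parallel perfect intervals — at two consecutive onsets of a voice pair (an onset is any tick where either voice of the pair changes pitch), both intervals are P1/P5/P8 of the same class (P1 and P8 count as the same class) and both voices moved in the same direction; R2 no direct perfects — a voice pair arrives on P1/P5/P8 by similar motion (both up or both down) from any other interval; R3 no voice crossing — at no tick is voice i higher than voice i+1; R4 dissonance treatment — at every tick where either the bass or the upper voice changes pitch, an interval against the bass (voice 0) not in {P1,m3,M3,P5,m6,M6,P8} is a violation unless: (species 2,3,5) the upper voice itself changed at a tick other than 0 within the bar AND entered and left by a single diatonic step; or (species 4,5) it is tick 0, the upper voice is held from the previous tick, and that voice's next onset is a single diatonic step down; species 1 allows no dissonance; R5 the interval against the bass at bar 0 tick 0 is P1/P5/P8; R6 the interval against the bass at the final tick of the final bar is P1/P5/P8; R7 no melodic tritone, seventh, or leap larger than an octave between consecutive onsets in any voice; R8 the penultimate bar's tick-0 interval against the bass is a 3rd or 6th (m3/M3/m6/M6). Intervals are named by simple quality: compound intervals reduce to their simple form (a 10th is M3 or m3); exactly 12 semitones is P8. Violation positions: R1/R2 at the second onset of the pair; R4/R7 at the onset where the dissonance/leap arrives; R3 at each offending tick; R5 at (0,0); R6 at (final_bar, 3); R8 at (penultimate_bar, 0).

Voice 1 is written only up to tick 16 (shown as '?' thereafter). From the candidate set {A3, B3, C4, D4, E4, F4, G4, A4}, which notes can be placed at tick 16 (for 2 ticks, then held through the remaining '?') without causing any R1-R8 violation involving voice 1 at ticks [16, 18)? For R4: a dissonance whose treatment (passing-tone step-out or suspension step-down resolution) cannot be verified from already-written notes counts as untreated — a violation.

{}

A3: violates R1,R7
B3: violates R4
C4: violates R7
D4: violates R4
E4: violates R2
F4: violates R7
G4: violates R4
A4: violates R1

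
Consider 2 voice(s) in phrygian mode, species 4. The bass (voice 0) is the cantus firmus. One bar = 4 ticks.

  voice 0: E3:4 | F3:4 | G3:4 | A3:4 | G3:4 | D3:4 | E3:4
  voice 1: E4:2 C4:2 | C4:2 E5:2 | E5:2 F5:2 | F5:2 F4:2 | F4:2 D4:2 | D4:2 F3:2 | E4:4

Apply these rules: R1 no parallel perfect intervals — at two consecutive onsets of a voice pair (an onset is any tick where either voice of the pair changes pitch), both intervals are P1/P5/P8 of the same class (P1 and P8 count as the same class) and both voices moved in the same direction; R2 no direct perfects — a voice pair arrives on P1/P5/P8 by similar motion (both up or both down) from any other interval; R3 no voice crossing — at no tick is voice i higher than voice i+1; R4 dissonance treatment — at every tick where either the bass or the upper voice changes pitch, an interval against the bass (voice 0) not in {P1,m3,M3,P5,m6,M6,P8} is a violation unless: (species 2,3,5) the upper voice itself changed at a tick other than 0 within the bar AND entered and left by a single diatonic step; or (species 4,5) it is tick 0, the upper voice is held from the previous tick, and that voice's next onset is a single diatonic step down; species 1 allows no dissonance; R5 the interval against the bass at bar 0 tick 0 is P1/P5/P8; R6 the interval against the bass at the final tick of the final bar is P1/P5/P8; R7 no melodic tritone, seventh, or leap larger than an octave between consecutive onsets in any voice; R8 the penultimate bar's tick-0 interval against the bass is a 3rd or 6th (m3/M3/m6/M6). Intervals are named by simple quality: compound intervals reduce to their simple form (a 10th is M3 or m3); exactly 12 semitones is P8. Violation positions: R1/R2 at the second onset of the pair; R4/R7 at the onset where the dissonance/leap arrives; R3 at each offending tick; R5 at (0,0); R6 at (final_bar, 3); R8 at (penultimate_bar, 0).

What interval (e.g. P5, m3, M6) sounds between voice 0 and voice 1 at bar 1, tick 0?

P5

voice 0=F3 voice 1=C4 -> P5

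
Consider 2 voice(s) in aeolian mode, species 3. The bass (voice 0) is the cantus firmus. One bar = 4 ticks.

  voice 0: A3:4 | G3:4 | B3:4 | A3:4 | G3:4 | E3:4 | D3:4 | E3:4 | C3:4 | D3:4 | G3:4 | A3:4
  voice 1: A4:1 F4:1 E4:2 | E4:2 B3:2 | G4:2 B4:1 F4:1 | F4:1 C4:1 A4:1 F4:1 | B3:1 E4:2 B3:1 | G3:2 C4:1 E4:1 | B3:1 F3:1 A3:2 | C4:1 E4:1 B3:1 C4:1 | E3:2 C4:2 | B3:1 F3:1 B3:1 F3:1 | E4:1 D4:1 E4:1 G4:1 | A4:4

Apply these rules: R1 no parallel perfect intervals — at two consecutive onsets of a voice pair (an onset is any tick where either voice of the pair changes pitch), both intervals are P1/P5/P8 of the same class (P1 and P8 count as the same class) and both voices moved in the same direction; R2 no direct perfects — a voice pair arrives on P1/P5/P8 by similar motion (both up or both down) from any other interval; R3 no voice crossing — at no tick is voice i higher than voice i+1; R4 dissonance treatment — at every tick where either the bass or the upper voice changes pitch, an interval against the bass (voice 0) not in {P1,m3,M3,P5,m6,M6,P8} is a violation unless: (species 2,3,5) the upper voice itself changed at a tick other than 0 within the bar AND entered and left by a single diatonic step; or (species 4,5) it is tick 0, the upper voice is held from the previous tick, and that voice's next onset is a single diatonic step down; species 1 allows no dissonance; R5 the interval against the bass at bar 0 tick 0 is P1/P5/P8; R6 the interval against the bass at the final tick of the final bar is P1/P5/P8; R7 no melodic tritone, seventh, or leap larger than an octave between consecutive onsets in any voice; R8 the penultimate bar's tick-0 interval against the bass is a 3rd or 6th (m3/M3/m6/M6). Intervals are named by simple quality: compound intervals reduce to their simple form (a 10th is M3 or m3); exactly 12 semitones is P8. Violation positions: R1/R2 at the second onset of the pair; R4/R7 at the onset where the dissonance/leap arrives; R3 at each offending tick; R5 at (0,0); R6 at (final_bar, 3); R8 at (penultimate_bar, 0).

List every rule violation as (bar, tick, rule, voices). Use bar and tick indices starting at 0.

bar 0: v0=A3 v1=A4 downbeat P8
bar 1: v0=G3 v1=E4 downbeat M6
bar 2: v0=B3 v1=G4 downbeat m6
bar 3: v0=A3 v1=F4 downbeat m6
bar 4: v0=G3 v1=B3 downbeat M3
bar 5: v0=E3 v1=G3 downbeat m3
bar 6: v0=D3 v1=B3 downbeat M6
bar 7: v0=E3 v1=C4 downbeat m6
bar 8: v0=C3 v1=E3 downbeat M3
bar 9: v0=D3 v1=B3 downbeat M6
bar 10: v0=G3 v1=E4 downbeat M6
bar 11: v0=A3 v1=A4 downbeat P8
  -> R4 @ bar 2 tick 3 v(0, 1): B3/F4 TT untreated
  -> R7 @ bar 2 tick 3 v(1,): B4->F4 leap 6st
  -> R7 @ bar 4 tick 0 v(1,): F4->B3 leap 6st
  -> R7 @ bar 6 tick 1 v(1,): B3->F3 leap 6st
  -> R7 @ bar 9 tick 1 v(1,): B3->F3 leap 6st
  -> R7 @ bar 9 tick 2 v(1,): F3->B3 leap 6st
  -> R7 @ bar 9 tick 3 v(1,): B3->F3 leap 6st
  -> R7 @ bar 10 tick 0 v(1,): F3->E4 leap 11st
  -> R1 @ bar 11 tick 0 v(0, 1): G3/G4 P8 -> A3/A4 P8 similar

(2, 3, R4, (0, 1))
(2, 3, R7, (1,))
(4, 0, R7, (1,))
(6, 1, R7, (1,))
(9, 1, R7, (1,))
(9, 2, R7, (1,))
(9, 3, R7, (1,))
(10, 0, R7, (1,))
(11, 0, R1, (0, 1))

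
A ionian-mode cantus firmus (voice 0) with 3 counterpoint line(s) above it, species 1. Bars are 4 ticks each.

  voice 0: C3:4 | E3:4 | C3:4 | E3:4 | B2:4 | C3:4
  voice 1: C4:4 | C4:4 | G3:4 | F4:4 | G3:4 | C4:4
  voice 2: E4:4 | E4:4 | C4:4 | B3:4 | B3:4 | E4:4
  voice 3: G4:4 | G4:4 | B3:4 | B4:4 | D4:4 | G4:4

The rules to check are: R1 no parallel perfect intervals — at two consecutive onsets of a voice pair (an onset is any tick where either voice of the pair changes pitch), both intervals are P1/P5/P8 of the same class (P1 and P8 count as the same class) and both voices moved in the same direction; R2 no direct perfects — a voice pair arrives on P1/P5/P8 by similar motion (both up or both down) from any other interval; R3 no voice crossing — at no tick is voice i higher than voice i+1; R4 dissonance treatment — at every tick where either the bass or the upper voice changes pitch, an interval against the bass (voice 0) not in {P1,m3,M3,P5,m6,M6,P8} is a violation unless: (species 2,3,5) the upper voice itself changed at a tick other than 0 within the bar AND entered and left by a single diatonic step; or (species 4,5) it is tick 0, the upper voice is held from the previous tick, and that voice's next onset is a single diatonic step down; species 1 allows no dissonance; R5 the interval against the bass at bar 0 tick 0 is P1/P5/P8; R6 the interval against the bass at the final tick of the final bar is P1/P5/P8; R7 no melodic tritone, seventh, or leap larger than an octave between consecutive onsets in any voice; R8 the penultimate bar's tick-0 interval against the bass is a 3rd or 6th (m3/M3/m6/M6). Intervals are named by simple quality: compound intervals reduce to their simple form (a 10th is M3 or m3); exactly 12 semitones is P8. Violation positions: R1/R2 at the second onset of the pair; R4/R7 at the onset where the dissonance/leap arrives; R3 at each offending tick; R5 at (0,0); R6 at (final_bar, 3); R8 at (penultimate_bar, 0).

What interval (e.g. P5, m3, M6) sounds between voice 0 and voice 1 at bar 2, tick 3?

voice 0=C3 voice 1=G3 -> P5

P5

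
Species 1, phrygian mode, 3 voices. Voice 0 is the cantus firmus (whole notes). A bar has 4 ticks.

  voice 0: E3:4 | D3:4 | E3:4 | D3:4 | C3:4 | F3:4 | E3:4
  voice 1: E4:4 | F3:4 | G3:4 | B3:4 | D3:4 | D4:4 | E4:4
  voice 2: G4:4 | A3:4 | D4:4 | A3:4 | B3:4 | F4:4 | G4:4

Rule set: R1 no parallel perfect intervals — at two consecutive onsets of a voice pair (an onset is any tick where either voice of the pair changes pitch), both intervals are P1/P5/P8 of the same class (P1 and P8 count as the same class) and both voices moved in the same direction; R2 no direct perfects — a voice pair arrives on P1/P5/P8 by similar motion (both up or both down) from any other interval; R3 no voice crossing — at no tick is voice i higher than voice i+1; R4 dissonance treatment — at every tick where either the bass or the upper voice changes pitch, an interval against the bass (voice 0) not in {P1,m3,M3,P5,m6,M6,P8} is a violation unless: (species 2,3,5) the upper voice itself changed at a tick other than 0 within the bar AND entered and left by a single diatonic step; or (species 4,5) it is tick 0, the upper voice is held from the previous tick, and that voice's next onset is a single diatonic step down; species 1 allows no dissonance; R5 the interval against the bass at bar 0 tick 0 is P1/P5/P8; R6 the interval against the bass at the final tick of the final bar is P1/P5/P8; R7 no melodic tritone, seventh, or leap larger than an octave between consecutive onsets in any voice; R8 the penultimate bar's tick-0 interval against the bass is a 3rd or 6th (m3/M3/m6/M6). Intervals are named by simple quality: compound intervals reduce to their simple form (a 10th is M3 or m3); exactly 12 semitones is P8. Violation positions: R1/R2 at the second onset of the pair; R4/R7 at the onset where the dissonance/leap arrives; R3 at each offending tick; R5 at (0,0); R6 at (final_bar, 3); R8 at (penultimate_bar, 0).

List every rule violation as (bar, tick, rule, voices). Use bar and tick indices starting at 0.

(0, 0, R5, (0, 2))
(1, 0, R2, (0, 2))
(1, 0, R7, (1,))
(1, 0, R7, (2,))
(2, 0, R2, (1, 2))
(2, 0, R4, (0, 2))
(3, 0, R2, (0, 2))
(3, 0, R3, (1, 2))
(3, 1, R3, (1, 2))
(3, 2, R3, (1, 2))
(3, 3, R3, (1, 2))
(4, 0, R4, (0, 1))
(4, 0, R4, (0, 2))
(5, 0, R2, (0, 2))
(5, 0, R7, (2,))
(5, 0, R8, (0, 2))
(6, 3, R6, (0, 2))

bar 0: v0=E3 v1=E4 v2=G4 downbeat m3
bar 1: v0=D3 v1=F3 v2=A3 downbeat P5
bar 2: v0=E3 v1=G3 v2=D4 downbeat m7
bar 3: v0=D3 v1=B3 v2=A3 downbeat P5
bar 4: v0=C3 v1=D3 v2=B3 downbeat M7
bar 5: v0=F3 v1=D4 v2=F4 downbeat P8
bar 6: v0=E3 v1=E4 v2=G4 downbeat m3
  -> R5 @ bar 0 tick 0 v(0, 2): opens on m3
  -> R2 @ bar 1 tick 0 v(0, 2): E3/G4 m3 -> D3/A3 P5 similar
  -> R7 @ bar 1 tick 0 v(1,): E4->F3 leap 11st
  -> R7 @ bar 1 tick 0 v(2,): G4->A3 leap 10st
  -> R2 @ bar 2 tick 0 v(1, 2): F3/A3 M3 -> G3/D4 P5 similar
  -> R4 @ bar 2 tick 0 v(0, 2): E3/D4 m7 untreated
  -> R2 @ bar 3 tick 0 v(0, 2): E3/D4 m7 -> D3/A3 P5 similar
  -> R3 @ bar 3 tick 0 v(1, 2): B3 above A3
  -> R3 @ bar 3 tick 1 v(1, 2): B3 above A3
  -> R3 @ bar 3 tick 2 v(1, 2): B3 above A3
  -> R3 @ bar 3 tick 3 v(1, 2): B3 above A3
  -> R4 @ bar 4 tick 0 v(0, 1): C3/D3 M2 untreated
  -> R4 @ bar 4 tick 0 v(0, 2): C3/B3 M7 untreated
  -> R2 @ bar 5 tick 0 v(0, 2): C3/B3 M7 -> F3/F4 P8 similar
  -> R7 @ bar 5 tick 0 v(2,): B3->F4 leap 6st
  -> R8 @ bar 5 tick 0 v(0, 2): penult P8 not 3rd/6th
  -> R6 @ bar 6 tick 3 v(0, 2): closes on m3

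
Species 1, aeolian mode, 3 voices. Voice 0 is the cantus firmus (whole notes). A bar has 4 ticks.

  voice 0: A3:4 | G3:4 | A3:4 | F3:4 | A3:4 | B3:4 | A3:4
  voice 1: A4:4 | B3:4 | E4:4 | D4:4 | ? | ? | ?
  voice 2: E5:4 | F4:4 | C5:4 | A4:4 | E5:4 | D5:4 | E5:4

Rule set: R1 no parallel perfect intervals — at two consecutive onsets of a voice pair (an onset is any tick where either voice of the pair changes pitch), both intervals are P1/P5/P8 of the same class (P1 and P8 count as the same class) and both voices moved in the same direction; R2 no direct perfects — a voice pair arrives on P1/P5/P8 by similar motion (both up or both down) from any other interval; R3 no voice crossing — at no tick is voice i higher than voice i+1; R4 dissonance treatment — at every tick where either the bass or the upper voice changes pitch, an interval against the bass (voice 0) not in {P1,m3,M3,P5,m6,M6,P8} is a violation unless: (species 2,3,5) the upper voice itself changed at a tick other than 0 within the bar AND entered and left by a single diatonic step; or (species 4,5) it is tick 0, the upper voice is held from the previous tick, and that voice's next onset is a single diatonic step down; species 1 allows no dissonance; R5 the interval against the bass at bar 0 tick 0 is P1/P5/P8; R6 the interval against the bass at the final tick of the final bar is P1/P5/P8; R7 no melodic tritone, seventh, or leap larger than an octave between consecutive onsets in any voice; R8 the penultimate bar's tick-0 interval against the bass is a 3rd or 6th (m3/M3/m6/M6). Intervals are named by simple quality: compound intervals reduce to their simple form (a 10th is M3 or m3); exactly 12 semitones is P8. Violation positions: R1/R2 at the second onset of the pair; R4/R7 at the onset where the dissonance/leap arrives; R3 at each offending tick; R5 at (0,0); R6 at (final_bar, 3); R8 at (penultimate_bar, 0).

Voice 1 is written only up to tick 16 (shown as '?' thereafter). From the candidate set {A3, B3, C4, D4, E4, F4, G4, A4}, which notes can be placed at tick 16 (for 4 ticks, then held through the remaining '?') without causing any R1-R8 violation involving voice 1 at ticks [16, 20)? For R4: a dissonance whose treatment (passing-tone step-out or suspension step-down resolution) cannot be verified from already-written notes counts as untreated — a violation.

A3: legal
B3: violates R4
C4: legal
D4: violates R4
E4: violates R2
F4: legal
G4: violates R4
A4: violates R1,R2

{A3, C4, F4}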